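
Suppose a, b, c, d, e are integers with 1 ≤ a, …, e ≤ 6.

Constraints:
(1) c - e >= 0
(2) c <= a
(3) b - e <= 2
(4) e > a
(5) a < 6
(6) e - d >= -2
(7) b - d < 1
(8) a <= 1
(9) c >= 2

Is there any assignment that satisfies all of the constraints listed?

Unsatisfiable

Constraints 1, 2, and 4 give a < e, e ≤ c, c ≤ a. Chaining: a < e ≤ c ≤ a, which forces a < a — impossible.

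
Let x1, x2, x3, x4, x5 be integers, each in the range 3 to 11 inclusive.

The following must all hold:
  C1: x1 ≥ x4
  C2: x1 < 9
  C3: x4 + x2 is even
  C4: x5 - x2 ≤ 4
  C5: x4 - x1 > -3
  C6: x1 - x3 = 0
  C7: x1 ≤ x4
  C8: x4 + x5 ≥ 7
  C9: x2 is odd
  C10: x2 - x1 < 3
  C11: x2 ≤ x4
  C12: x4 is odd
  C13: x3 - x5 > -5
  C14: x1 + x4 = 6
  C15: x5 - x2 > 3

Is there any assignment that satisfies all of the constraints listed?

Satisfiable

Setting (x1, x2, x3, x4, x5) = (3, 3, 3, 3, 7) satisfies everything: constraint 4: x5 - x2 = 4; constraint 5: x4 - x1 = 0; constraint 6: x1 - x3 = 0, and the others follow.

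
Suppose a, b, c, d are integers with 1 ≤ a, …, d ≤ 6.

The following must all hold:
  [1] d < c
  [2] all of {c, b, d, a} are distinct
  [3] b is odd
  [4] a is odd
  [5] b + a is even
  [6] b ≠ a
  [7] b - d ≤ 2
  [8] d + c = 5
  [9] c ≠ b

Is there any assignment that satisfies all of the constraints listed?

Satisfiable

The assignment a = 5, b = 3, c = 4, d = 1 works:
  constraint 7 holds since b - d = 2.
  constraint 8 holds since d + c = 5.
The rest check out directly.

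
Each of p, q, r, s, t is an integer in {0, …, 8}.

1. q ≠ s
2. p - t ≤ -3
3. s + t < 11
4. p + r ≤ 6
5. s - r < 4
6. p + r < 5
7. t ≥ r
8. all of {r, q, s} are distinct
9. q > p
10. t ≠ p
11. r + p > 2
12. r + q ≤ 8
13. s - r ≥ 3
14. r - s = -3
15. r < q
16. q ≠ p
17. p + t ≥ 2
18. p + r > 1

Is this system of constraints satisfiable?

Satisfiable

Try p = 1, q = 6, r = 2, s = 5, t = 4.
Check constraint 2: p - t = -3; constraint 3: s + t = 9; constraint 4: p + r = 3. The remaining constraints are straightforward to verify.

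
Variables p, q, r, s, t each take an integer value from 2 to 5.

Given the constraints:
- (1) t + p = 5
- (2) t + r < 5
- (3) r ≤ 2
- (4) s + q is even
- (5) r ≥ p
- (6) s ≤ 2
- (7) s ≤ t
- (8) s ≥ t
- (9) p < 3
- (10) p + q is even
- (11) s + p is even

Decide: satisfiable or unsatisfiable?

Unsatisfiable

From constraints 6 and 8: t ≤ s ≤ 2. From constraints 3 and 5: p ≤ r ≤ 2. Hence t + p ≤ 4. But constraint 1 requires t + p = 5, and 5 > 4. Contradiction.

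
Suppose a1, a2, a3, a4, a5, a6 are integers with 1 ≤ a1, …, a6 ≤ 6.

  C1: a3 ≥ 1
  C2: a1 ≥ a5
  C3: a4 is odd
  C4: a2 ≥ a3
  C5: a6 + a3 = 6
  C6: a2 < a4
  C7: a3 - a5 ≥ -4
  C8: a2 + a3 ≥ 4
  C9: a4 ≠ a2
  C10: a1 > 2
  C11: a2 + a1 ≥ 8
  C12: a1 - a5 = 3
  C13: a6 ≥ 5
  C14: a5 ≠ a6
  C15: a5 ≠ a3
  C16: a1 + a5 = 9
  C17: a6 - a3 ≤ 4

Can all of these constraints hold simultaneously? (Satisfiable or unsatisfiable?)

Satisfiable

The assignment a1 = 6, a2 = 3, a3 = 1, a4 = 5, a5 = 3, a6 = 5 works:
  constraint 5 holds since a6 + a3 = 6.
  constraint 7 holds since a3 - a5 = -2.
  constraint 8 holds since a2 + a3 = 4.
The rest check out directly.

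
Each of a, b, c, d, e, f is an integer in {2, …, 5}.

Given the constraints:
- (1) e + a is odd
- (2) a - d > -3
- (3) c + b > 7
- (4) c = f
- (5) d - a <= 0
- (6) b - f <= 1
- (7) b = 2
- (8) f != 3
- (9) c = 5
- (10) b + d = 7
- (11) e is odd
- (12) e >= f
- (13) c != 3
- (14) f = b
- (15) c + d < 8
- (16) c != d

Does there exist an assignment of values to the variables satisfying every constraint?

Constraint 9 fixes c = 5 and constraint 7 fixes b = 2. Constraints 4 and 14 give c = f = b, so c = b. But 5 ≠ 2 — contradiction.

Unsatisfiable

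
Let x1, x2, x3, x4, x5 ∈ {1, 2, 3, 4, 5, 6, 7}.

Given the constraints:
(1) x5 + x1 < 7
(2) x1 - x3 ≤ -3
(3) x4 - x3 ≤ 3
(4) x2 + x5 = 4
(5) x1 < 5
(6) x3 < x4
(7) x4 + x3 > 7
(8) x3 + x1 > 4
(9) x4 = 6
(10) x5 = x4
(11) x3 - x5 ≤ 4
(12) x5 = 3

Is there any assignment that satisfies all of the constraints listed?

Unsatisfiable

Constraint 12 fixes x5 = 3 and constraint 9 fixes x4 = 6, but constraint 10 requires x5 = x4. Since 3 ≠ 6, contradiction.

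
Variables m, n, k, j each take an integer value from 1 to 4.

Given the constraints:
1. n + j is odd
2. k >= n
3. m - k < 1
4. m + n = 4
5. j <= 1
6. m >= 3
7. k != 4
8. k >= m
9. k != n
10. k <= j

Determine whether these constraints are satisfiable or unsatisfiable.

From constraints 6 and 8: k ≥ m and m ≥ 3, so k ≥ 3. From constraints 5 and 10: k ≤ j and j ≤ 1, so k ≤ 1. But 1 < 3, so no value of k works.

Unsatisfiable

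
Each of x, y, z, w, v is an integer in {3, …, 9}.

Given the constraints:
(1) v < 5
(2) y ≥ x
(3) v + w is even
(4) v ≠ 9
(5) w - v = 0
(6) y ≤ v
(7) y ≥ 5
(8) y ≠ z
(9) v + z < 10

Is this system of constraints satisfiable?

Unsatisfiable

From constraints 6 and 7: v ≥ y and y ≥ 5, so v ≥ 5. From constraint 1: v ≤ 4. But 4 < 5, so no value of v works.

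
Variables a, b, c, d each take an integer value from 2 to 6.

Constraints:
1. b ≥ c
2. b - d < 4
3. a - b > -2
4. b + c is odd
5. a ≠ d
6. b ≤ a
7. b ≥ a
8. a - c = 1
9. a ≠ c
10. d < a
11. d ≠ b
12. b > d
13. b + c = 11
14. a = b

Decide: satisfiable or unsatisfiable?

Try a = 6, b = 6, c = 5, d = 5.
Check constraint 2: b - d = 1; constraint 3: a - b = 0. The remaining constraints are straightforward to verify.

Satisfiable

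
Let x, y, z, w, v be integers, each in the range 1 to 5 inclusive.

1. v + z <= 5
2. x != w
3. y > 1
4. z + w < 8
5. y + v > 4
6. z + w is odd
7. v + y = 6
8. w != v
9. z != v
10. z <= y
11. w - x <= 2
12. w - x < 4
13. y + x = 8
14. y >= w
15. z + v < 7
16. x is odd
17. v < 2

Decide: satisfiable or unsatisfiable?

One satisfying assignment is x = 3, y = 5, z = 3, w = 4, v = 1.
For the less obvious constraints — constraint 1: v + z = 4; constraint 4: z + w = 7; constraint 5: y + v = 6 — and the others hold by inspection.

Satisfiable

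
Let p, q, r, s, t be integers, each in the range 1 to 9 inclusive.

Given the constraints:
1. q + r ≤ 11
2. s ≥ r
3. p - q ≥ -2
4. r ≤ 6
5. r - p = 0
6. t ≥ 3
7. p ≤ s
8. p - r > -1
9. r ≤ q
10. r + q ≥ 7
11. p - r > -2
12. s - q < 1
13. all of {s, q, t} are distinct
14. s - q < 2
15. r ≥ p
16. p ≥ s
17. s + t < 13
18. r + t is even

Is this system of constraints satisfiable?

Satisfiable

Take p = 4, q = 5, r = 4, s = 4, t = 6. Then constraint 1: q + r = 9; constraint 3: p - q = -1; constraint 5: r - p = 0, and every other listed constraint is also met.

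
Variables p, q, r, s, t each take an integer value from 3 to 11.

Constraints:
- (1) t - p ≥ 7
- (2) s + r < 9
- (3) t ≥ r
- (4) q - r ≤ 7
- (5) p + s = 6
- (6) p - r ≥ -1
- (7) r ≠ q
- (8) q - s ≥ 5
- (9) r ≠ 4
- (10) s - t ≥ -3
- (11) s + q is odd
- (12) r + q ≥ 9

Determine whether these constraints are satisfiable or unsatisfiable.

Constraints 1, 4, 6, 8, and 10 give s − t ≥ -3, t − p ≥ 7, p − r ≥ -1, r − q ≥ -7, q − s ≥ 5.
Adding all 5 inequalities: the left sides telescope to 0, and the right sides sum to (-3) + 7 + (-1) + (-7) + 5 = 1. So 0 ≥ 1, which is false.

Unsatisfiable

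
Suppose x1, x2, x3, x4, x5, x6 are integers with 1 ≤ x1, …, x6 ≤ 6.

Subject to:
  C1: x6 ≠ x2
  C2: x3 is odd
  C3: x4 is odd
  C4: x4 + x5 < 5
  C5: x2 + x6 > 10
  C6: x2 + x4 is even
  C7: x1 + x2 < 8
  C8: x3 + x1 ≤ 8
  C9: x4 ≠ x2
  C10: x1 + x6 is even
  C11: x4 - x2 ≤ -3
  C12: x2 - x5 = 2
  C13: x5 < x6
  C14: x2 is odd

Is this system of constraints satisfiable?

Take x1 = 2, x2 = 5, x3 = 5, x4 = 1, x5 = 3, x6 = 6. Then constraint 4: x4 + x5 = 4; constraint 5: x2 + x6 = 11; constraint 7: x1 + x2 = 7, and every other listed constraint is also met.

Satisfiable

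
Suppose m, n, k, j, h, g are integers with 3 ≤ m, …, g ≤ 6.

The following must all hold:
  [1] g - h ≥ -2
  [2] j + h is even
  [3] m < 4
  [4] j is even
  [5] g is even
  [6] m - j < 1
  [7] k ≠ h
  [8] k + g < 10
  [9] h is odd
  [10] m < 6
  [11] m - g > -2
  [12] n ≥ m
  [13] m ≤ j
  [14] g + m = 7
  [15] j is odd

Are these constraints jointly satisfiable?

Unsatisfiable

Constraint 4 makes j even and constraint 9 makes h odd, so j + h must be odd. Constraint 2 says j + h is even — contradiction.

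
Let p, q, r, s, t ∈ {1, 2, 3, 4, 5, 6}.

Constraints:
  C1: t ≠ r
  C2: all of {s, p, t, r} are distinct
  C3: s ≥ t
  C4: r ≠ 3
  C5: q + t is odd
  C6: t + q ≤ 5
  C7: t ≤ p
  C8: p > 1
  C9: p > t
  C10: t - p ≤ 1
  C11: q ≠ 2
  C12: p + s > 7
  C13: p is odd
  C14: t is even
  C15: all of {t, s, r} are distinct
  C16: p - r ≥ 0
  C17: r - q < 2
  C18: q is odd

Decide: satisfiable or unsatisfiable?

Satisfiable

The assignment p = 3, q = 1, r = 1, s = 6, t = 2 works:
  constraint 6 holds since t + q = 3.
  constraint 10 holds since t - p = -1.
  constraint 12 holds since p + s = 9.
The rest check out directly.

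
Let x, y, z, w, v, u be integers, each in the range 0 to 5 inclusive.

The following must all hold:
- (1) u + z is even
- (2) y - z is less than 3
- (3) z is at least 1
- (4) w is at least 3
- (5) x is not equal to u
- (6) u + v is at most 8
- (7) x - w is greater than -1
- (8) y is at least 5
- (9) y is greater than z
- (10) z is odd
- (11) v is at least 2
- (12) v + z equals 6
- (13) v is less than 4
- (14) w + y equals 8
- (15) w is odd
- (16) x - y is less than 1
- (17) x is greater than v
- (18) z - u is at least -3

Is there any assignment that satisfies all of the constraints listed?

Satisfiable

Setting (x, y, z, w, v, u) = (5, 5, 3, 3, 3, 3) satisfies everything: constraint 2: y - z = 2; constraint 6: u + v = 6, and the others follow.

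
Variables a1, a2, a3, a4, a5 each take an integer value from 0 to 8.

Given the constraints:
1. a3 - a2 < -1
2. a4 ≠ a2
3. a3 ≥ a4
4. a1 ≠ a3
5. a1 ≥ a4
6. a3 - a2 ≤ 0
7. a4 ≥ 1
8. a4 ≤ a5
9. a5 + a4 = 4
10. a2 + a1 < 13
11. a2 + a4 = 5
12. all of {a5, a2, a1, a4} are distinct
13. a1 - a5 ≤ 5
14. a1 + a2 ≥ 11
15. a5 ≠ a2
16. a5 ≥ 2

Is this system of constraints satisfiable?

Satisfiable

Setting (a1, a2, a3, a4, a5) = (7, 4, 2, 1, 3) satisfies everything: constraint 1: a3 - a2 = -2; constraint 6: a3 - a2 = -2, and the others follow.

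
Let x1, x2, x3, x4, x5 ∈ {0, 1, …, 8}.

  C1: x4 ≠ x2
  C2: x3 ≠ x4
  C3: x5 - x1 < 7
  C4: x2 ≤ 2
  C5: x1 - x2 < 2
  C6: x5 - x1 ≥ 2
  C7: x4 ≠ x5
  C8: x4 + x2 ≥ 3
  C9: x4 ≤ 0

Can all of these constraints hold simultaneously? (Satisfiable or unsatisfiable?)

From constraint 9: x4 ≤ 0. From constraint 4: x2 ≤ 2. Hence x4 + x2 ≤ 2. But constraint 8 requires x4 + x2 ≥ 3, and 3 > 2. Contradiction.

Unsatisfiable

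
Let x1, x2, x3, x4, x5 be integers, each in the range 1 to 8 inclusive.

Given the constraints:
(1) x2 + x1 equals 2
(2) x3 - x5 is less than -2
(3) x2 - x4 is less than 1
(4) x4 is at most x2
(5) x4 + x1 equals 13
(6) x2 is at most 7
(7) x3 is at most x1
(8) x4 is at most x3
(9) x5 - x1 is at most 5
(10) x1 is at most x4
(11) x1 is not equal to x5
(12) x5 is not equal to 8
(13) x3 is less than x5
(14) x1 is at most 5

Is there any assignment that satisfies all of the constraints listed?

Unsatisfiable

From constraints 4 and 6: x4 ≤ x2 ≤ 7. From constraint 14: x1 ≤ 5. Hence x4 + x1 ≤ 12. But constraint 5 requires x4 + x1 = 13, and 13 > 12. Contradiction.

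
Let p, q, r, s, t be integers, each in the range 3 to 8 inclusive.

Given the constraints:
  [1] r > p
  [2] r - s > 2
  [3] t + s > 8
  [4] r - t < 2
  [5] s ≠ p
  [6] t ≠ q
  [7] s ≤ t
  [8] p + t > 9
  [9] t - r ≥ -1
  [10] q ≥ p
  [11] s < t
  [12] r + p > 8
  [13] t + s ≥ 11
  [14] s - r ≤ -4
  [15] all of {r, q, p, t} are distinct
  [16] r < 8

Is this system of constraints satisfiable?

Take p = 4, q = 6, r = 7, s = 3, t = 8. Then constraint 2: r - s = 4; constraint 3: t + s = 11, and every other listed constraint is also met.

Satisfiable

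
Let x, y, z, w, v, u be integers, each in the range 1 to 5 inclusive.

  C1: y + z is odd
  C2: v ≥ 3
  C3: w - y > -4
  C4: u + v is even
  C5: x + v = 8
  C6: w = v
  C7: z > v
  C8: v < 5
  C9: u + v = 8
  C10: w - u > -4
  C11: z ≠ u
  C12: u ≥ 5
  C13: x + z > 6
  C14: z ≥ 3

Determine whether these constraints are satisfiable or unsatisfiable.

Try x = 5, y = 5, z = 4, w = 3, v = 3, u = 5.
Check constraint 3: w - y = -2; constraint 5: x + v = 8; constraint 9: u + v = 8. The remaining constraints are straightforward to verify.

Satisfiable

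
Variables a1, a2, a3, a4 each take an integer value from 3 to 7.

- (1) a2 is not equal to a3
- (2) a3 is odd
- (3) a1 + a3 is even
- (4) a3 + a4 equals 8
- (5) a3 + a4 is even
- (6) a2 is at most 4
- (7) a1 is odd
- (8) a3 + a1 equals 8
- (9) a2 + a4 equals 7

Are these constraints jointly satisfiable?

The assignment a1 = 3, a2 = 4, a3 = 5, a4 = 3 works:
  constraint 4 holds since a3 + a4 = 8.
  constraint 8 holds since a3 + a1 = 8.
The rest check out directly.

Satisfiable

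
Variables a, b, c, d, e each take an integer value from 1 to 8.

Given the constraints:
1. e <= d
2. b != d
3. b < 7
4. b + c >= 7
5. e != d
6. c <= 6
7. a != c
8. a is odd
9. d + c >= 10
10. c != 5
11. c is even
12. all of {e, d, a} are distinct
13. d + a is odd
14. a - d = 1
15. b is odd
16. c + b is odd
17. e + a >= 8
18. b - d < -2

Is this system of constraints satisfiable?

Satisfiable

Try a = 7, b = 3, c = 6, d = 6, e = 3.
Check constraint 4: b + c = 9; constraint 9: d + c = 12; constraint 14: a - d = 1. The remaining constraints are straightforward to verify.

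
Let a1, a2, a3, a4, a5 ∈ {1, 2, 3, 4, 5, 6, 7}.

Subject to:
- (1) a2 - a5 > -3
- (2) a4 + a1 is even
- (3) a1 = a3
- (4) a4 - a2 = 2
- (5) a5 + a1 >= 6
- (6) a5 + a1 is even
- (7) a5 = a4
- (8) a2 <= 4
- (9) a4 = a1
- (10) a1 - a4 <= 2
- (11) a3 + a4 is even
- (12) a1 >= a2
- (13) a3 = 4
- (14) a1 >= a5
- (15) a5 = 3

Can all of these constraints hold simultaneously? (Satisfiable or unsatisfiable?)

Constraint 15 fixes a5 = 3 and constraint 13 fixes a3 = 4. Constraints 3, 7, and 9 give a5 = a4 = a1 = a3, so a5 = a3. But 3 ≠ 4 — contradiction.

Unsatisfiable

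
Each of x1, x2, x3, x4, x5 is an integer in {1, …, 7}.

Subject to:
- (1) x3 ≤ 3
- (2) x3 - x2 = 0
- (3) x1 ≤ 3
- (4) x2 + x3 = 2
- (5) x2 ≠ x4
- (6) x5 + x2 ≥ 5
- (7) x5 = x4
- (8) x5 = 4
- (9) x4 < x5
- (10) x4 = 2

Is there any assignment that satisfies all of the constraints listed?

Constraint 8 fixes x5 = 4 and constraint 10 fixes x4 = 2, but constraint 7 requires x5 = x4. Since 4 ≠ 2, contradiction.

Unsatisfiable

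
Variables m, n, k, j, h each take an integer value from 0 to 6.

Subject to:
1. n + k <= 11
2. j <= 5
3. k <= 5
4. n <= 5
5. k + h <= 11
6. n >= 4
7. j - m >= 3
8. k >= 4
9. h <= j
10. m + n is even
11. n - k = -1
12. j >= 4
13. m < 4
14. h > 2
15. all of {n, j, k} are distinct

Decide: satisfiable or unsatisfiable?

Unsatisfiable

Constraints 2, 3, 4, 6, 8, and 12 confine each of n, j, k to the 2 values {4, 5}.
Constraint 15 requires all 3 of them to be distinct, but only 2 values are available — impossible by the pigeonhole principle.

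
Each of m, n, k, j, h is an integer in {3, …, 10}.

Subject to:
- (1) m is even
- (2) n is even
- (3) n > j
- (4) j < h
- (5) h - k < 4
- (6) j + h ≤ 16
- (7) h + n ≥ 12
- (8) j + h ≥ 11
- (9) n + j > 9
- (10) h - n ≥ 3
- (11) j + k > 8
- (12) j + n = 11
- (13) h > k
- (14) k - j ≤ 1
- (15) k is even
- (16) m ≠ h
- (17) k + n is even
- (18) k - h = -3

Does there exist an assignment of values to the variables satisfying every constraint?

Satisfiable

The assignment m = 8, n = 6, k = 6, j = 5, h = 9 works:
  constraint 5 holds since h - k = 3.
  constraint 6 holds since j + h = 14.
The rest check out directly.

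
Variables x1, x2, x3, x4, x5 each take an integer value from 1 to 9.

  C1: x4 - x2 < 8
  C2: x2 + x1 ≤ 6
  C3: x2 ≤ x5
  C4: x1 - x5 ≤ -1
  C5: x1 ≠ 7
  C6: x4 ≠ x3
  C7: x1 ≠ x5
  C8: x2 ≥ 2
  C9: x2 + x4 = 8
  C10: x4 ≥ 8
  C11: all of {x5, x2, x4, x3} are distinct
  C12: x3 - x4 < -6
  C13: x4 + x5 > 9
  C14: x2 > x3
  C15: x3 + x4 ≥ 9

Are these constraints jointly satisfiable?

Unsatisfiable

From constraint 8: x2 ≥ 2. From constraint 10: x4 ≥ 8. Hence x2 + x4 ≥ 10. But constraint 9 requires x2 + x4 = 8, and 8 < 10. Contradiction.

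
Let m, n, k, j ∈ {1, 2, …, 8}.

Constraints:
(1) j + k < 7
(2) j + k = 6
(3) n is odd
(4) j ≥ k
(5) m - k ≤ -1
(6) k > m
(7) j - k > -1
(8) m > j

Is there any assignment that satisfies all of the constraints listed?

Constraints 4, 5, and 8 give m < k, k ≤ j, j < m. Chaining: m < k ≤ j < m, which forces m < m — impossible.

Unsatisfiable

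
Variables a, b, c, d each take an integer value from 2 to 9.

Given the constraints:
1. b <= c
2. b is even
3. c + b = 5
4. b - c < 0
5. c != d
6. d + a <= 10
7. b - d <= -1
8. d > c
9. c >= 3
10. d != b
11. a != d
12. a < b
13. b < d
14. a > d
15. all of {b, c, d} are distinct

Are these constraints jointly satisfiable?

Unsatisfiable

Constraints 4, 8, 12, and 14 give b < c, c < d, d < a, a < b. Chaining: b < c < d < a < b, which forces b < b — impossible.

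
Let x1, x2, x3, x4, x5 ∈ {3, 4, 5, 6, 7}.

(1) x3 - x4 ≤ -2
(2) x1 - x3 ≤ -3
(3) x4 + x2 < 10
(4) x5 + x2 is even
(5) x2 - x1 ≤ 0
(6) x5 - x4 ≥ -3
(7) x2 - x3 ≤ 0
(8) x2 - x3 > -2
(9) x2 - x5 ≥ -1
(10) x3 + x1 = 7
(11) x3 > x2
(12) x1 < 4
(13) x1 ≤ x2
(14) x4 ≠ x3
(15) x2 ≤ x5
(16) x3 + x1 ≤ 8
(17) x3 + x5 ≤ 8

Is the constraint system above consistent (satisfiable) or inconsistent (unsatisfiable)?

Unsatisfiable

Constraints 1, 2, 5, 6, and 9 give x5 − x4 ≥ -3, x4 − x3 ≥ 2, x3 − x1 ≥ 3, x1 − x2 ≥ 0, x2 − x5 ≥ -1.
Adding all 5 inequalities: the left sides telescope to 0, and the right sides sum to (-3) + 2 + 3 + 0 + (-1) = 1. So 0 ≥ 1, which is false.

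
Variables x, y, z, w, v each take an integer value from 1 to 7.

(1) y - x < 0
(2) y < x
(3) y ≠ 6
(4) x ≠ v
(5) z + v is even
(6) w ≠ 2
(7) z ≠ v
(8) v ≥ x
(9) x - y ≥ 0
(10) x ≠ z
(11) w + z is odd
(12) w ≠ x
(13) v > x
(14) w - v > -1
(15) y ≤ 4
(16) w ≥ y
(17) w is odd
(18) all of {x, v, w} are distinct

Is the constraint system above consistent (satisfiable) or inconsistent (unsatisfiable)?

Try x = 3, y = 2, z = 6, w = 5, v = 4.
Check constraint 1: y - x = -1; constraint 9: x - y = 1. The remaining constraints are straightforward to verify.

Satisfiable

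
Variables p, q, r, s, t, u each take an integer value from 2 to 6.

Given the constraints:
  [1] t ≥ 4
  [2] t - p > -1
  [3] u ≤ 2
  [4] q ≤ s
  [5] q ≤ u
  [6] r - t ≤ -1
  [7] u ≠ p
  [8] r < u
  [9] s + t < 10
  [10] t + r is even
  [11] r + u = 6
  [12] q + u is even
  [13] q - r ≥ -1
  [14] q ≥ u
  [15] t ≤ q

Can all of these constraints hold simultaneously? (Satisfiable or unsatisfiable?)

From constraints 1 and 15: q ≥ t and t ≥ 4, so q ≥ 4. From constraints 3 and 5: q ≤ u and u ≤ 2, so q ≤ 2. But 2 < 4, so no value of q works.

Unsatisfiable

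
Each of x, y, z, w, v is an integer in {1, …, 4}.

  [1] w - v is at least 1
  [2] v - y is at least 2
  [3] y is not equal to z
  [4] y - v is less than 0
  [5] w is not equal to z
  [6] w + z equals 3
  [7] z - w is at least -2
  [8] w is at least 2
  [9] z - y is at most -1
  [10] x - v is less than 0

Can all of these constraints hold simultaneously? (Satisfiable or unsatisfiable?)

Unsatisfiable

Constraints 1, 2, 7, and 9 give y − z ≥ 1, z − w ≥ -2, w − v ≥ 1, v − y ≥ 2.
Adding all 4 inequalities: the left sides telescope to 0, and the right sides sum to 1 + (-2) + 1 + 2 = 2. So 0 ≥ 2, which is false.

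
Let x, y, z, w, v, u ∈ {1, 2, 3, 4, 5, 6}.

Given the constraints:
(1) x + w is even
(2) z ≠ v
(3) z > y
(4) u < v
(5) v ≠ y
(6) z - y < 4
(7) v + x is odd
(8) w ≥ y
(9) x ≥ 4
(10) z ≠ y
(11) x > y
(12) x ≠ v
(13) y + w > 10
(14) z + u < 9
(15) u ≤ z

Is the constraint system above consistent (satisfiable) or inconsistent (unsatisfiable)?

Try x = 6, y = 5, z = 6, w = 6, v = 3, u = 1.
Check constraint 6: z - y = 1; constraint 13: y + w = 11. The remaining constraints are straightforward to verify.

Satisfiable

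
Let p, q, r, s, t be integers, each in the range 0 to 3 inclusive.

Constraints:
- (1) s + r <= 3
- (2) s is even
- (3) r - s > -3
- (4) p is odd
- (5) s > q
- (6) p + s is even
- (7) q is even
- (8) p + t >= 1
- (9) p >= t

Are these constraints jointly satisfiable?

Constraint 4 makes p odd and constraint 2 makes s even, so p + s must be odd. Constraint 6 says p + s is even — contradiction.

Unsatisfiable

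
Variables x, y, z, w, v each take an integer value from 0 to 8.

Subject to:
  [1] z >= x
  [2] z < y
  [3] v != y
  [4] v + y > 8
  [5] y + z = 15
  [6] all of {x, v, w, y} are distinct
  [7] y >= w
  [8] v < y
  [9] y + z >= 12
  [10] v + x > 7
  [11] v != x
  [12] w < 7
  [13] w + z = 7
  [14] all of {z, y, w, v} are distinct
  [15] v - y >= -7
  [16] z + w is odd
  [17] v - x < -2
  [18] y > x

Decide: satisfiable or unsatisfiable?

The assignment x = 6, y = 8, z = 7, w = 0, v = 2 works:
  constraint 4 holds since v + y = 10.
  constraint 5 holds since y + z = 15.
The rest check out directly.

Satisfiable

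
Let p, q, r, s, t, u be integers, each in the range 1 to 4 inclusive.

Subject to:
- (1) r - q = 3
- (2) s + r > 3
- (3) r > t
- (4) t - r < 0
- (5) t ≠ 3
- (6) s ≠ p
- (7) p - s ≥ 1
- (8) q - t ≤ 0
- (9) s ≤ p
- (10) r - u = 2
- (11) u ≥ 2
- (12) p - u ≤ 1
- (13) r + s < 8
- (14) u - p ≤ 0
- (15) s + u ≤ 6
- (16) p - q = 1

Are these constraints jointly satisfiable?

Satisfiable

The assignment p = 2, q = 1, r = 4, s = 1, t = 2, u = 2 works:
  constraint 1 holds since r - q = 3.
  constraint 2 holds since s + r = 5.
  constraint 4 holds since t - r = -2.
The rest check out directly.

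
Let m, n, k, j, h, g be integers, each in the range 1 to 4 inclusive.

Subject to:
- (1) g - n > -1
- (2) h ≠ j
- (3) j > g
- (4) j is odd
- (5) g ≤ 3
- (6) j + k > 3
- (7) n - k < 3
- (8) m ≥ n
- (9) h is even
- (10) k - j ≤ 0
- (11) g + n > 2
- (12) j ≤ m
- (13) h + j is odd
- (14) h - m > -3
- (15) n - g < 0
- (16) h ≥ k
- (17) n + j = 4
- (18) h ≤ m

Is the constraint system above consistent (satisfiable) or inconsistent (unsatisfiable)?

The assignment m = 3, n = 1, k = 1, j = 3, h = 2, g = 2 works:
  constraint 1 holds since g - n = 1.
  constraint 6 holds since j + k = 4.
  constraint 7 holds since n - k = 0.
The rest check out directly.

Satisfiable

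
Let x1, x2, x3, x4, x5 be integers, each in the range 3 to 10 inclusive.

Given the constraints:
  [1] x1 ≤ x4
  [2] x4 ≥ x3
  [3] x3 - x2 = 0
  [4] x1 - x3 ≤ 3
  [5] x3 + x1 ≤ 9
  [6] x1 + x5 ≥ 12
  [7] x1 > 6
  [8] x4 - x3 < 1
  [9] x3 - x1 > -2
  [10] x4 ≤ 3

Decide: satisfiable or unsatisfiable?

Unsatisfiable

From constraint 7: x1 ≥ 7. From constraints 1 and 10: x1 ≤ x4 and x4 ≤ 3, so x1 ≤ 3. But 3 < 7, so no value of x1 works.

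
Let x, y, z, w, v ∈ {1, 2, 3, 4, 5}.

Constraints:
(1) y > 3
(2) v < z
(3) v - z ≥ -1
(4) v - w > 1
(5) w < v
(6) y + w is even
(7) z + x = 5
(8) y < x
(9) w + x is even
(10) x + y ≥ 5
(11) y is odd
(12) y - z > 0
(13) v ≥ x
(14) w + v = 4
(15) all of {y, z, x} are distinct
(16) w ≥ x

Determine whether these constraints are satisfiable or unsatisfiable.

Constraints 2, 5, 8, 12, and 16 give y < x, x ≤ w, w < v, v < z, z < y. Chaining: y < x ≤ w < v < z < y, which forces y < y — impossible.

Unsatisfiable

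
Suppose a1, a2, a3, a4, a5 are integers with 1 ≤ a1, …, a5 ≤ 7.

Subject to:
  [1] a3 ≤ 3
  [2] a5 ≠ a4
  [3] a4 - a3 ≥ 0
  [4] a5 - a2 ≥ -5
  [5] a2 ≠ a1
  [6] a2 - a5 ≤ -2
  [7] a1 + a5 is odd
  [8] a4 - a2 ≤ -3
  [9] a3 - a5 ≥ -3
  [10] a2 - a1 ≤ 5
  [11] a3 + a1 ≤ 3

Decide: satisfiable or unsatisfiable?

Constraints 3, 6, 8, and 9 give a4 − a3 ≥ 0, a3 − a5 ≥ -3, a5 − a2 ≥ 2, a2 − a4 ≥ 3.
Adding all 4 inequalities: the left sides telescope to 0, and the right sides sum to 0 + (-3) + 2 + 3 = 2. So 0 ≥ 2, which is false.

Unsatisfiable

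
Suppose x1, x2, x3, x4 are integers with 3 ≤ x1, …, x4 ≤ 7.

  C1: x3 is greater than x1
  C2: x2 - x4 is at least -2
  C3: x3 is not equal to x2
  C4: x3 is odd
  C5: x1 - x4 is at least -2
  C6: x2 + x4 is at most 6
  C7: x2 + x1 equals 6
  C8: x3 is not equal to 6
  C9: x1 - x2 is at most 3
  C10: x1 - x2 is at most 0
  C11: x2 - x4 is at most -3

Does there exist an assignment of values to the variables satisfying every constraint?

Constraints 5, 10, and 11 give x2 − x1 ≥ 0, x1 − x4 ≥ -2, x4 − x2 ≥ 3.
Adding all 3 inequalities: the left sides telescope to 0, and the right sides sum to 0 + (-2) + 3 = 1. So 0 ≥ 1, which is false.

Unsatisfiable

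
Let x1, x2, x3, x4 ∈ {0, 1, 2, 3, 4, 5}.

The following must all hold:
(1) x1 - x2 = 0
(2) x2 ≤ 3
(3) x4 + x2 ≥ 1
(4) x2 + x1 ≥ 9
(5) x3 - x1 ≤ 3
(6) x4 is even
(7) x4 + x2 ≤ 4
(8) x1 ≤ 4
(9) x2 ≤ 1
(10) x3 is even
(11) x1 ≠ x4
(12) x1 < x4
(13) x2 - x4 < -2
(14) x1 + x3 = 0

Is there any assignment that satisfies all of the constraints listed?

From constraint 2: x2 ≤ 3. From constraint 8: x1 ≤ 4. Hence x2 + x1 ≤ 7. But constraint 4 requires x2 + x1 ≥ 9, and 9 > 7. Contradiction.

Unsatisfiable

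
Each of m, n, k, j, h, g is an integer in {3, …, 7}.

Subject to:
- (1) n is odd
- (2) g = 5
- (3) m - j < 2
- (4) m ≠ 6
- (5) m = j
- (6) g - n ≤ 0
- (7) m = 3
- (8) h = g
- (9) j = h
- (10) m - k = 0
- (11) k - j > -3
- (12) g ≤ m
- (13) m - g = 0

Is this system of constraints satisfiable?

Constraint 7 fixes m = 3 and constraint 2 fixes g = 5. Constraints 5, 8, and 9 give m = j = h = g, so m = g. But 3 ≠ 5 — contradiction.

Unsatisfiable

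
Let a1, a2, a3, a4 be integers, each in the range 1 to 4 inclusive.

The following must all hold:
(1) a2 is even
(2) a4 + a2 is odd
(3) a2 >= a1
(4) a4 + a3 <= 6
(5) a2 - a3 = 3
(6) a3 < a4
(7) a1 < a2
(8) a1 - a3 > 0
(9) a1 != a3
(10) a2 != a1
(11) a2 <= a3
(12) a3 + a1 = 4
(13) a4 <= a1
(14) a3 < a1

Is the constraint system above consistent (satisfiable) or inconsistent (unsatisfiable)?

Constraints 6, 7, 11, and 13 give a4 ≤ a1, a1 < a2, a2 ≤ a3, a3 < a4. Chaining: a4 ≤ a1 < a2 ≤ a3 < a4, which forces a4 < a4 — impossible.

Unsatisfiable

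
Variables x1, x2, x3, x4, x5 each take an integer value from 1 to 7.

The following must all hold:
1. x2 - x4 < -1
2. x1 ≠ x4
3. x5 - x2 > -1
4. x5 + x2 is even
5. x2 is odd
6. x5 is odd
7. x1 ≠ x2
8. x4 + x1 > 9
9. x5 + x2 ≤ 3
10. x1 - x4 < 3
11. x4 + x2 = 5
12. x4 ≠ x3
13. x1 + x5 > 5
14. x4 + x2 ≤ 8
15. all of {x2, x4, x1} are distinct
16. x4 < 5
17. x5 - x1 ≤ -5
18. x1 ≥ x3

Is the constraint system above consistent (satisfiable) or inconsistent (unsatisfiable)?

The assignment x1 = 6, x2 = 1, x3 = 3, x4 = 4, x5 = 1 works:
  constraint 1 holds since x2 - x4 = -3.
  constraint 3 holds since x5 - x2 = 0.
  constraint 8 holds since x4 + x1 = 10.
The rest check out directly.

Satisfiable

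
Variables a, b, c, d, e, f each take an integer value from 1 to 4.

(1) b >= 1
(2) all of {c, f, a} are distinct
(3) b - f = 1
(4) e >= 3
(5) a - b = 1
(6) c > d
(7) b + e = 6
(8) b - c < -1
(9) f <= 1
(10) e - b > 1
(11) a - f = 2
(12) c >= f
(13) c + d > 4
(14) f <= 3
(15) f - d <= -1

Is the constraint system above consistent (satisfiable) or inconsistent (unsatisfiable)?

Satisfiable

One satisfying assignment is a = 3, b = 2, c = 4, d = 2, e = 4, f = 1.
For the less obvious constraints — constraint 3: b - f = 1; constraint 5: a - b = 1 — and the others hold by inspection.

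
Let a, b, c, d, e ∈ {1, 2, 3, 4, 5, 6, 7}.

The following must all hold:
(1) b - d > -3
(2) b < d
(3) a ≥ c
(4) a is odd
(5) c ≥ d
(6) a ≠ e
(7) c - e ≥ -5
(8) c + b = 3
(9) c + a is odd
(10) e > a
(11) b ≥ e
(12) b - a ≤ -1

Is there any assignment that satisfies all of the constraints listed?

Unsatisfiable

Constraints 2, 3, 5, 10, and 11 give a < e, e ≤ b, b < d, d ≤ c, c ≤ a. Chaining: a < e ≤ b < d ≤ c ≤ a, which forces a < a — impossible.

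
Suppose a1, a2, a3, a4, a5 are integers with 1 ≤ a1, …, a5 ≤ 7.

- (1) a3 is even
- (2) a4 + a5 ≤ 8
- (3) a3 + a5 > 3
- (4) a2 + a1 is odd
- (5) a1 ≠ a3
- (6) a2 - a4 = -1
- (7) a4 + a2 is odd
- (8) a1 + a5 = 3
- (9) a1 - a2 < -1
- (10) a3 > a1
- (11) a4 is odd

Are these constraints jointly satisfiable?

Satisfiable

The assignment a1 = 1, a2 = 4, a3 = 4, a4 = 5, a5 = 2 works:
  constraint 2 holds since a4 + a5 = 7.
  constraint 3 holds since a3 + a5 = 6.
  constraint 6 holds since a2 - a4 = -1.
The rest check out directly.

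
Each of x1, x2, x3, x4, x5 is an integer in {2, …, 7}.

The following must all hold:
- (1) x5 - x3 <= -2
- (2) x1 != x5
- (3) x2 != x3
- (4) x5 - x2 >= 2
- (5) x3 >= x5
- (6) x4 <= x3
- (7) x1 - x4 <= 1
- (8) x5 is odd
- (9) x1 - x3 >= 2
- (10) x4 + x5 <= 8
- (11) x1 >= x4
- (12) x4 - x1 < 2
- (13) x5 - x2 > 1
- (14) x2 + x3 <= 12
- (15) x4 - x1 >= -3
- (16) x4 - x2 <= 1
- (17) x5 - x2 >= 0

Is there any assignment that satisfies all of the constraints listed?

Constraints 1, 4, 9, 15, and 16 give x2 − x4 ≥ -1, x4 − x1 ≥ -3, x1 − x3 ≥ 2, x3 − x5 ≥ 2, x5 − x2 ≥ 2.
Adding all 5 inequalities: the left sides telescope to 0, and the right sides sum to (-1) + (-3) + 2 + 2 + 2 = 2. So 0 ≥ 2, which is false.

Unsatisfiable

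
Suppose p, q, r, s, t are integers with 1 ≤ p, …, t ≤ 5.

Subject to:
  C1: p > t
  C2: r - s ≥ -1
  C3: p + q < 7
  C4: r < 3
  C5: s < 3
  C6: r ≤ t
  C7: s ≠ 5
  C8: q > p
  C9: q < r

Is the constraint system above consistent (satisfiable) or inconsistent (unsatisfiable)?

Constraints 1, 6, 8, and 9 give p < q, q < r, r ≤ t, t < p. Chaining: p < q < r ≤ t < p, which forces p < p — impossible.

Unsatisfiable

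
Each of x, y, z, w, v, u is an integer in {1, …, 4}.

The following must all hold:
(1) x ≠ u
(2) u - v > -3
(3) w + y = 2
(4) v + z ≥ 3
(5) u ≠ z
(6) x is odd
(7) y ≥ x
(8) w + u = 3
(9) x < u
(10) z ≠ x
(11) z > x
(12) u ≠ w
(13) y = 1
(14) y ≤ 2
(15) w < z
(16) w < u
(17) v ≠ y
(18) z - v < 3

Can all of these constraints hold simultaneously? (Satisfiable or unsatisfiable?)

Satisfiable

One satisfying assignment is x = 1, y = 1, z = 3, w = 1, v = 3, u = 2.
For the less obvious constraints — constraint 2: u - v = -1; constraint 3: w + y = 2 — and the others hold by inspection.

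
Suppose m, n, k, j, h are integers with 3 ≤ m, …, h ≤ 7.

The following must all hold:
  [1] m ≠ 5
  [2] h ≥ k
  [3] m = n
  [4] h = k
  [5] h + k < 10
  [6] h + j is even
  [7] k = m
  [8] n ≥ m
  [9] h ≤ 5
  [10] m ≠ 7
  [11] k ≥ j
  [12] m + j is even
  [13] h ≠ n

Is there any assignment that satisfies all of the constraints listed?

From constraints 3, 4, and 7, h = k = m = n, so h = n. But constraint 13 says h ≠ n. Contradiction.

Unsatisfiable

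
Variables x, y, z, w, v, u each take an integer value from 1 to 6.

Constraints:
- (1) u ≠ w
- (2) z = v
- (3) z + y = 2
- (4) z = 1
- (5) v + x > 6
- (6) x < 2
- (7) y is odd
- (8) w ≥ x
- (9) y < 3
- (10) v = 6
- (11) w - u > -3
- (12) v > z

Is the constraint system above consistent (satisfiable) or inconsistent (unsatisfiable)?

Constraint 4 fixes z = 1 and constraint 10 fixes v = 6, but constraint 2 requires z = v. Since 1 ≠ 6, contradiction.

Unsatisfiable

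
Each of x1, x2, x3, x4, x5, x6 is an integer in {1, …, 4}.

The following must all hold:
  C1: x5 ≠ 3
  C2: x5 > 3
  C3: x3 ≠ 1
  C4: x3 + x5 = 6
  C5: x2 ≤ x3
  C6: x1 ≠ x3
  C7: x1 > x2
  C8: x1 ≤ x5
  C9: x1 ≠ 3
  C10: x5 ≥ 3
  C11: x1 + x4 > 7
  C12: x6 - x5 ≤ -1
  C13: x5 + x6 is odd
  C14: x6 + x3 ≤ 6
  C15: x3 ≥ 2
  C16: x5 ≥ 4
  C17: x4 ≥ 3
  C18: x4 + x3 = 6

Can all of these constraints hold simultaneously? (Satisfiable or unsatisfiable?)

Satisfiable

Try x1 = 4, x2 = 1, x3 = 2, x4 = 4, x5 = 4, x6 = 1.
Check constraint 4: x3 + x5 = 6; constraint 11: x1 + x4 = 8; constraint 12: x6 - x5 = -3. The remaining constraints are straightforward to verify.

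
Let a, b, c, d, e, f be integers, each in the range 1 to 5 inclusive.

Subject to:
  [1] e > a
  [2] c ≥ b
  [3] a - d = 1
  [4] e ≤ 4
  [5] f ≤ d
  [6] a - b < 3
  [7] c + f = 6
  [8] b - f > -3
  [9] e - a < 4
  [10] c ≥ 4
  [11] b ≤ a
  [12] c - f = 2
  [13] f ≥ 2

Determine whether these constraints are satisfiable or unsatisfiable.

Satisfiable

Take a = 3, b = 1, c = 4, d = 2, e = 4, f = 2. Then constraint 3: a - d = 1; constraint 6: a - b = 2, and every other listed constraint is also met.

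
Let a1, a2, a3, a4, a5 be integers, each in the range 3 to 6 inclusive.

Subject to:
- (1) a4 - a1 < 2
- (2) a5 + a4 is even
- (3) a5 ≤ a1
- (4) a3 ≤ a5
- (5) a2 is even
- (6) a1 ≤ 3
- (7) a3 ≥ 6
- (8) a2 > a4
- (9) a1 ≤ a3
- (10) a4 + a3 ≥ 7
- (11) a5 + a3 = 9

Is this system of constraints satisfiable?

From constraints 4 and 7: a5 ≥ a3 and a3 ≥ 6, so a5 ≥ 6. From constraints 3 and 6: a5 ≤ a1 and a1 ≤ 3, so a5 ≤ 3. But 3 < 6, so no value of a5 works.

Unsatisfiable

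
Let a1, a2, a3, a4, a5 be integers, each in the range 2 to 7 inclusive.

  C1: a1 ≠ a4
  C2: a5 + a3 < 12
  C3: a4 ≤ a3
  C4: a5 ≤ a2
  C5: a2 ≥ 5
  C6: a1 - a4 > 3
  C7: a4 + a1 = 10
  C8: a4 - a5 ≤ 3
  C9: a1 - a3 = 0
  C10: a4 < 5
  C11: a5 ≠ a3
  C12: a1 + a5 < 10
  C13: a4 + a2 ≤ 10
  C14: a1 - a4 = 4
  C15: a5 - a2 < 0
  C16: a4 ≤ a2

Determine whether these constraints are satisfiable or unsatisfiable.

Setting (a1, a2, a3, a4, a5) = (7, 5, 7, 3, 2) satisfies everything: constraint 2: a5 + a3 = 9; constraint 6: a1 - a4 = 4; constraint 7: a4 + a1 = 10, and the others follow.

Satisfiable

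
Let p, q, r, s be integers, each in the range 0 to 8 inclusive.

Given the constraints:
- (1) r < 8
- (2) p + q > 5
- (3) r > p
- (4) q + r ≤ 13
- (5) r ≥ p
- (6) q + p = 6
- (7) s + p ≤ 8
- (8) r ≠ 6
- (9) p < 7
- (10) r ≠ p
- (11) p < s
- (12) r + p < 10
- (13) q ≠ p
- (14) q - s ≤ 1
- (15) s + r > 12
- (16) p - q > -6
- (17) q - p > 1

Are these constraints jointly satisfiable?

Satisfiable

The assignment p = 1, q = 5, r = 7, s = 7 works:
  constraint 2 holds since p + q = 6.
  constraint 4 holds since q + r = 12.
  constraint 6 holds since q + p = 6.
The rest check out directly.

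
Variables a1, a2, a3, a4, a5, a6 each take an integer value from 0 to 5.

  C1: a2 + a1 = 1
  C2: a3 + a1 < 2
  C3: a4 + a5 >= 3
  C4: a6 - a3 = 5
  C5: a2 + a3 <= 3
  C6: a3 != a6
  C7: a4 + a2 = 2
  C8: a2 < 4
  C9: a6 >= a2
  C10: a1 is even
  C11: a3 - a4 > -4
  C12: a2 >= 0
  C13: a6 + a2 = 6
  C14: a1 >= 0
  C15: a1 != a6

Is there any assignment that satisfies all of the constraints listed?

The assignment a1 = 0, a2 = 1, a3 = 0, a4 = 1, a5 = 4, a6 = 5 works:
  constraint 1 holds since a2 + a1 = 1.
  constraint 2 holds since a3 + a1 = 0.
The rest check out directly.

Satisfiable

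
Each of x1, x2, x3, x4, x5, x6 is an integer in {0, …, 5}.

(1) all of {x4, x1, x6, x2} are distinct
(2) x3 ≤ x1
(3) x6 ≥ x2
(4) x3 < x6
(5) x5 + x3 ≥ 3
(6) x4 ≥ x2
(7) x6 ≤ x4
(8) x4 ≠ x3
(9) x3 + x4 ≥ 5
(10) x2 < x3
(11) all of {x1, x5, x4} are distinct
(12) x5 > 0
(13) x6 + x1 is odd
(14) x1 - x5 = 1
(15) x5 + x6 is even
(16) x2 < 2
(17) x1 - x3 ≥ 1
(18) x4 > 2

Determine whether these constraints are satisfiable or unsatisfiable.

Satisfiable

One satisfying assignment is x1 = 4, x2 = 0, x3 = 1, x4 = 5, x5 = 3, x6 = 3.
For the less obvious constraints — constraint 5: x5 + x3 = 4; constraint 9: x3 + x4 = 6 — and the others hold by inspection.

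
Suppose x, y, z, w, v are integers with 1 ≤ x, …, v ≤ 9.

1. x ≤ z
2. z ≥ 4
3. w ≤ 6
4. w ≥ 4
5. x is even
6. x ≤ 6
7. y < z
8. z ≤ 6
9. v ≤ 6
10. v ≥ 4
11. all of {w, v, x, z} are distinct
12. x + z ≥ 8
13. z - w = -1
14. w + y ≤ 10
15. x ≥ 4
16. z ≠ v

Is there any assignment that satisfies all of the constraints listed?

Constraints 2, 3, 4, 6, 8, 9, 10, and 15 confine each of w, v, x, z to the 3 values {4, …, 6}.
Constraint 11 requires all 4 of them to be distinct, but only 3 values are available — impossible by the pigeonhole principle.

Unsatisfiable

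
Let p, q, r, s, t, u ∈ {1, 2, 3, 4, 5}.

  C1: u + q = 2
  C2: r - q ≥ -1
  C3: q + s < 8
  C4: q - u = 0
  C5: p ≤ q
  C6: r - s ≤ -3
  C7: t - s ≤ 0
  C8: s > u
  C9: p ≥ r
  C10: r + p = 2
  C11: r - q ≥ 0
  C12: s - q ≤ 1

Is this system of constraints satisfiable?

Unsatisfiable

Constraints 2, 6, and 12 give r − q ≥ -1, q − s ≥ -1, s − r ≥ 3.
Adding all 3 inequalities: the left sides telescope to 0, and the right sides sum to (-1) + (-1) + 3 = 1. So 0 ≥ 1, which is false.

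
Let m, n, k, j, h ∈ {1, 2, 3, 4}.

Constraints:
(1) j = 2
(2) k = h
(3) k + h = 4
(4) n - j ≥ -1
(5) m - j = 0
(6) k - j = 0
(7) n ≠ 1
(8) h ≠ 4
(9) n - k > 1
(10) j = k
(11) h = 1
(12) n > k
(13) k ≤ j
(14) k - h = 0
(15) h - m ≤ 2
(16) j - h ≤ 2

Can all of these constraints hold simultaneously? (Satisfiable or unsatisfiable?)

Unsatisfiable

Constraint 1 fixes j = 2 and constraint 11 fixes h = 1. Constraints 2 and 10 give j = k = h, so j = h. But 2 ≠ 1 — contradiction.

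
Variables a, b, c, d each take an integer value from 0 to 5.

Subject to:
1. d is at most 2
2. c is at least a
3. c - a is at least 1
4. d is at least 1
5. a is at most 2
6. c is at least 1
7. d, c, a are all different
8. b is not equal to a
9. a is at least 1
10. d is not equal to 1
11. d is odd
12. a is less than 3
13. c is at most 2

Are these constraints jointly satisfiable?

Constraints 1, 4, 5, 6, 9, and 13 confine each of d, c, a to the 2 values {1, 2}.
Constraint 7 requires all 3 of them to be distinct, but only 2 values are available — impossible by the pigeonhole principle.

Unsatisfiable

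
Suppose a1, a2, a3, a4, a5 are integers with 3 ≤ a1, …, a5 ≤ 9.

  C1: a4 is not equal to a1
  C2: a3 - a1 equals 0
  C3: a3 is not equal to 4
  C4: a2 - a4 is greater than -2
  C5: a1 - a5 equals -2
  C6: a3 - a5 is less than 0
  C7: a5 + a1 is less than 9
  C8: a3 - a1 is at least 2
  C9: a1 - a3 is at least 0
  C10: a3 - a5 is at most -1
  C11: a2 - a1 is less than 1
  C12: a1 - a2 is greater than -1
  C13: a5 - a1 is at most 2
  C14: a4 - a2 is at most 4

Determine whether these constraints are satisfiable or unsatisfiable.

Unsatisfiable

Constraints 8, 10, and 13 give a1 − a5 ≥ -2, a5 − a3 ≥ 1, a3 − a1 ≥ 2.
Adding all 3 inequalities: the left sides telescope to 0, and the right sides sum to (-2) + 1 + 2 = 1. So 0 ≥ 1, which is false.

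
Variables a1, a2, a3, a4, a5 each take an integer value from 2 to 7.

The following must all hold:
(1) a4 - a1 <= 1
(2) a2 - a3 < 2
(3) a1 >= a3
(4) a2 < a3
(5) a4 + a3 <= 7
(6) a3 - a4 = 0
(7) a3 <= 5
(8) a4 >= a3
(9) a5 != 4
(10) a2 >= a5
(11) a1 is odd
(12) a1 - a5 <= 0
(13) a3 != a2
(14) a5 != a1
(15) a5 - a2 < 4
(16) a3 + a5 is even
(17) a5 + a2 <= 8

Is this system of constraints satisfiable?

Constraints 3, 4, 10, and 12 give a3 ≤ a1, a1 ≤ a5, a5 ≤ a2, a2 < a3. Chaining: a3 ≤ a1 ≤ a5 ≤ a2 < a3, which forces a3 < a3 — impossible.

Unsatisfiable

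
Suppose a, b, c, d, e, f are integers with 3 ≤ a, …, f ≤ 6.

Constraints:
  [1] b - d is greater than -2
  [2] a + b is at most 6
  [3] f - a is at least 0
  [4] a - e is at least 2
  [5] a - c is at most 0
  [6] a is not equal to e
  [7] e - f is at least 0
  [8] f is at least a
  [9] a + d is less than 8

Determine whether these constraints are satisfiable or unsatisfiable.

Unsatisfiable

Constraints 3, 4, and 7 give a − e ≥ 2, e − f ≥ 0, f − a ≥ 0.
Adding all 3 inequalities: the left sides telescope to 0, and the right sides sum to 2 + 0 + 0 = 2. So 0 ≥ 2, which is false.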